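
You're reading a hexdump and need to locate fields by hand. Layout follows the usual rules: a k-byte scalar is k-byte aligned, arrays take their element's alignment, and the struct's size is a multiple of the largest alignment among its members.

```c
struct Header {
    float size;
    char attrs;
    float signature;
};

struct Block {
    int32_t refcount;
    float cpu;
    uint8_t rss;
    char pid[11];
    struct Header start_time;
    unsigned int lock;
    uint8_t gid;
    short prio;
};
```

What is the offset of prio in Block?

Header: @0: size [4B, align 4] → 4; @4: attrs [1B, align 1] → 5; +3 pad (align 4); @8: signature [4B, align 4] → 12; size 12, align 4
@0: refcount [4B, align 4] → 4
@4: cpu [4B, align 4] → 8
@8: rss [1B, align 1] → 9
@9: pid [11B, align 1] → 20
@20: start_time [12B, align 4] → 32
@32: lock [4B, align 4] → 36
@36: gid [1B, align 1] → 37
+1 pad (align 2)
@38: prio [2B, align 2] → 40

38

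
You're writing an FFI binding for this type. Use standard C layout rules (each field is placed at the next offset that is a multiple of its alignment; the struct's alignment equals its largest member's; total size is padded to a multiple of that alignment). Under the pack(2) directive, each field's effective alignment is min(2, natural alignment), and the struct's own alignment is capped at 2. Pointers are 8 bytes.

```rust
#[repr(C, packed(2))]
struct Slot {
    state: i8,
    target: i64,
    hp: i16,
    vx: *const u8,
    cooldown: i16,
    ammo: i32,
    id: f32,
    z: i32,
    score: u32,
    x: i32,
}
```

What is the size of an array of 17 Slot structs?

714

0..1  state  (1B, 1-aligned)
1..2  -- padding (1B)
2..10  target  (8B, 2-aligned)
10..12  hp  (2B, 2-aligned)
12..20  vx  (8B, 2-aligned)
20..22  cooldown  (2B, 2-aligned)
22..26  ammo  (4B, 2-aligned)
26..30  id  (4B, 2-aligned)
30..34  z  (4B, 2-aligned)
34..38  score  (4B, 2-aligned)
38..42  x  (4B, 2-aligned)
sizeof = 42, alignof = 2
array of 17: 17 × 42 = 714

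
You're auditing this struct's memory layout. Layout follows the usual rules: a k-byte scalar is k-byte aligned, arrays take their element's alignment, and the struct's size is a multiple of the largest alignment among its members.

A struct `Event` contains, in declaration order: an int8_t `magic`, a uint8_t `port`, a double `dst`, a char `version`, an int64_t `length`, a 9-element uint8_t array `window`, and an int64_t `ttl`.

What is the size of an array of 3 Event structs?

168

0..1  magic  (1B, 1-aligned)
1..2  port  (1B, 1-aligned)
2..8  -- padding (6B)
8..16  dst  (8B, 8-aligned)
16..17  version  (1B, 1-aligned)
17..24  -- padding (7B)
24..32  length  (8B, 8-aligned)
32..41  window  (9B, 1-aligned)
41..48  -- padding (7B)
48..56  ttl  (8B, 8-aligned)
sizeof = 56, alignof = 8
array of 3: 3 × 56 = 168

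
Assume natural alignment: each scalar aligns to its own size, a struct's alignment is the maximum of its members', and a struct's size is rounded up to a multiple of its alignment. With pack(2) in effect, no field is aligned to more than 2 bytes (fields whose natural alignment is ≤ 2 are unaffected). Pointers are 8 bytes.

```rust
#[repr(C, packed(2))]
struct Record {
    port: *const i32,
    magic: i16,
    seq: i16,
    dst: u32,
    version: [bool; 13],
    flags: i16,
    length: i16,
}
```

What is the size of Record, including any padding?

34 bytes

port at 0 (size 8, align 2) → ends 8
magic at 8 (size 2, align 2) → ends 10
seq at 10 (size 2, align 2) → ends 12
dst at 12 (size 4, align 2) → ends 16
version at 16 (size 13, align 1) → ends 29
pad 1 to align 2 for flags
flags at 30 (size 2, align 2) → ends 32
length at 32 (size 2, align 2) → ends 34
total 34 bytes, alignment 2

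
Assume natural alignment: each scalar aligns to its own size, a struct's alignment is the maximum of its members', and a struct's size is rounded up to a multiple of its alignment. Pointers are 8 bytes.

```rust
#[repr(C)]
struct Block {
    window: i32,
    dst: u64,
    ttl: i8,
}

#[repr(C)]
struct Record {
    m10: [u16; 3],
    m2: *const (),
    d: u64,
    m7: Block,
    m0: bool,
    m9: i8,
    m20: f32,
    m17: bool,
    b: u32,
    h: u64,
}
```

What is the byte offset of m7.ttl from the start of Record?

Block: 0..4  window  (4B, 4-aligned); 4..8  -- padding (4B); 8..16  dst  (8B, 8-aligned); 16..17  ttl  (1B, 1-aligned); 17..24  -- tail padding (7B); sizeof = 24, alignof = 8
0..6  m10  (6B, 2-aligned)
6..8  -- padding (2B)
8..16  m2  (8B, 8-aligned)
16..24  d  (8B, 8-aligned)
24..48  m7  (24B, 8-aligned)
within Block: ttl at 16
24 + 16 = 40

40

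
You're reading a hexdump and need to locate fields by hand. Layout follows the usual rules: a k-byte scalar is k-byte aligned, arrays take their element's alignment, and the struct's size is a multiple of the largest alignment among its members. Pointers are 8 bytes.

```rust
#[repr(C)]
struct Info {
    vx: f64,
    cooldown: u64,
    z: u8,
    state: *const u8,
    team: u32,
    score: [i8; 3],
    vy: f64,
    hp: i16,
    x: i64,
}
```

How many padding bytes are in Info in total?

14

@0: vx [8B, align 8] → 8
@8: cooldown [8B, align 8] → 16
@16: z [1B, align 1] → 17
+7 pad (align 8)
@24: state [8B, align 8] → 32
@32: team [4B, align 4] → 36
@36: score [3B, align 1] → 39
+1 pad (align 8)
@40: vy [8B, align 8] → 48
@48: hp [2B, align 2] → 50
+6 pad (align 8)
@56: x [8B, align 8] → 64
size 64, align 8
data bytes 50, size 64 → padding 14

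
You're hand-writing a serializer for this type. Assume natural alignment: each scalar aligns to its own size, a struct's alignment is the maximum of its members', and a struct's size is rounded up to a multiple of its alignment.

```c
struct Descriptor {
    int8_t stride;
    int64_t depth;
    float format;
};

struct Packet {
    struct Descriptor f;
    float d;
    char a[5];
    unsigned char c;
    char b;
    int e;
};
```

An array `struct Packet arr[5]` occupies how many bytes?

Descriptor: stride at 0 (size 1, align 1) → ends 1; pad 7 to align 8 for depth; depth at 8 (size 8, align 8) → ends 16; format at 16 (size 4, align 4) → ends 20; tail pad 4 to reach multiple of 8; total 24 bytes, alignment 8
f at 0 (size 24, align 8) → ends 24
d at 24 (size 4, align 4) → ends 28
a at 28 (size 5, align 1) → ends 33
c at 33 (size 1, align 1) → ends 34
b at 34 (size 1, align 1) → ends 35
pad 1 to align 4 for e
e at 36 (size 4, align 4) → ends 40
total 40 bytes, alignment 8
array of 5: 5 × 40 = 200

200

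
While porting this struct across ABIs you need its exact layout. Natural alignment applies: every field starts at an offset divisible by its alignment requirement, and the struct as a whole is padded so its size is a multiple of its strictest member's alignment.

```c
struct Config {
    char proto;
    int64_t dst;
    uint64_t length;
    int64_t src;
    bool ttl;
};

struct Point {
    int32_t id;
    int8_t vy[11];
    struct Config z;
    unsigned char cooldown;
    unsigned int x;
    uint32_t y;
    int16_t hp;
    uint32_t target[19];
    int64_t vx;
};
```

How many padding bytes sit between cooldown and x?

Config: proto at 0 (size 1, align 1) → ends 1; pad 7 to align 8 for dst; dst at 8 (size 8, align 8) → ends 16; length at 16 (size 8, align 8) → ends 24; src at 24 (size 8, align 8) → ends 32; ttl at 32 (size 1, align 1) → ends 33; tail pad 7 to reach multiple of 8; total 40 bytes, alignment 8
id at 0 (size 4, align 4) → ends 4
vy at 4 (size 11, align 1) → ends 15
pad 1 to align 8 for z
z at 16 (size 40, align 8) → ends 56
cooldown at 56 (size 1, align 1) → ends 57
pad 3 to align 4 for x
x at 60 (size 4, align 4) → ends 64

3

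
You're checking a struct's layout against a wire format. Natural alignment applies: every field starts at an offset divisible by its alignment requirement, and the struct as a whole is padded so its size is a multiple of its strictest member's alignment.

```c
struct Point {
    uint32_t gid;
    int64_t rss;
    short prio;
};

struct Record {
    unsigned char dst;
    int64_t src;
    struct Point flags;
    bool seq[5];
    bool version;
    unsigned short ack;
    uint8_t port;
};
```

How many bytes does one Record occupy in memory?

56 bytes

Point: 0..4  gid  (4B, 4-aligned); 4..8  -- padding (4B); 8..16  rss  (8B, 8-aligned); 16..18  prio  (2B, 2-aligned); 18..24  -- tail padding (6B); sizeof = 24, alignof = 8
0..1  dst  (1B, 1-aligned)
1..8  -- padding (7B)
8..16  src  (8B, 8-aligned)
16..40  flags  (24B, 8-aligned)
40..45  seq  (5B, 1-aligned)
45..46  version  (1B, 1-aligned)
46..48  ack  (2B, 2-aligned)
48..49  port  (1B, 1-aligned)
49..56  -- tail padding (7B)
sizeof = 56, alignof = 8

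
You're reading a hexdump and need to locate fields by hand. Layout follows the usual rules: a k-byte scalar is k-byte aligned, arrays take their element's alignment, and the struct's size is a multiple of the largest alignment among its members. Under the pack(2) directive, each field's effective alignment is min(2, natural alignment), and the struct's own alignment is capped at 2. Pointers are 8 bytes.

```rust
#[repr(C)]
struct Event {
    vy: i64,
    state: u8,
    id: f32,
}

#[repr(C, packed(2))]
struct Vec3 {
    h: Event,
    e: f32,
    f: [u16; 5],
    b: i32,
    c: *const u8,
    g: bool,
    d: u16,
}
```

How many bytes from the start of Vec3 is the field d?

44

Event: vy at 0 (size 8, align 8) → ends 8; state at 8 (size 1, align 1) → ends 9; pad 3 to align 4 for id; id at 12 (size 4, align 4) → ends 16; total 16 bytes, alignment 8
h at 0 (size 16, align 2) → ends 16
e at 16 (size 4, align 2) → ends 20
f at 20 (size 10, align 2) → ends 30
b at 30 (size 4, align 2) → ends 34
c at 34 (size 8, align 2) → ends 42
g at 42 (size 1, align 1) → ends 43
pad 1 to align 2 for d
d at 44 (size 2, align 2) → ends 46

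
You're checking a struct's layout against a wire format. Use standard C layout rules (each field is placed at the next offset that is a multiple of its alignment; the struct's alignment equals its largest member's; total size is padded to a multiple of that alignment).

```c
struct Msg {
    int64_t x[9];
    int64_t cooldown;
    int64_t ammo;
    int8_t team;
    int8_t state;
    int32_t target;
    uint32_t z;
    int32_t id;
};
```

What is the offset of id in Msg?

100

0..72  x  (72B, 8-aligned)
72..80  cooldown  (8B, 8-aligned)
80..88  ammo  (8B, 8-aligned)
88..89  team  (1B, 1-aligned)
89..90  state  (1B, 1-aligned)
90..92  -- padding (2B)
92..96  target  (4B, 4-aligned)
96..100  z  (4B, 4-aligned)
100..104  id  (4B, 4-aligned)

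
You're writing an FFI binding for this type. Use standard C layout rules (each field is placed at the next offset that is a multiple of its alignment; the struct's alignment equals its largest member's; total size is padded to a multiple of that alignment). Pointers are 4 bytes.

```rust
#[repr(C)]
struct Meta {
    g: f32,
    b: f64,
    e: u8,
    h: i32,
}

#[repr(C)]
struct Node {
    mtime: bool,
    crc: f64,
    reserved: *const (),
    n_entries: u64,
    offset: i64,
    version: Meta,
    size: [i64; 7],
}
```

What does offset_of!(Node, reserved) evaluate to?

16

Meta: 0..4  g  (4B, 4-aligned); 4..8  -- padding (4B); 8..16  b  (8B, 8-aligned); 16..17  e  (1B, 1-aligned); 17..20  -- padding (3B); 20..24  h  (4B, 4-aligned); sizeof = 24, alignof = 8
0..1  mtime  (1B, 1-aligned)
1..8  -- padding (7B)
8..16  crc  (8B, 8-aligned)
16..20  reserved  (4B, 4-aligned)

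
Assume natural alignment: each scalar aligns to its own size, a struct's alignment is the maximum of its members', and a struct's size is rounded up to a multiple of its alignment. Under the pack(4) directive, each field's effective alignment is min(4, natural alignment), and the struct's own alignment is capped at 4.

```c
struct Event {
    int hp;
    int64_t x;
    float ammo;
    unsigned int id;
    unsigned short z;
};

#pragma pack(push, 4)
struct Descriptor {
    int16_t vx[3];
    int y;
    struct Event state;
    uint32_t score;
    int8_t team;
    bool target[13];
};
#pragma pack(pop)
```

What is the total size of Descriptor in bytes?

Event: 0..4  hp  (4B, 4-aligned); 4..8  -- padding (4B); 8..16  x  (8B, 8-aligned); 16..20  ammo  (4B, 4-aligned); 20..24  id  (4B, 4-aligned); 24..26  z  (2B, 2-aligned); 26..32  -- tail padding (6B); sizeof = 32, alignof = 8
0..6  vx  (6B, 2-aligned)
6..8  -- padding (2B)
8..12  y  (4B, 4-aligned)
12..44  state  (32B, 4-aligned)
44..48  score  (4B, 4-aligned)
48..49  team  (1B, 1-aligned)
49..62  target  (13B, 1-aligned)
62..64  -- tail padding (2B)
sizeof = 64, alignof = 4

64 bytes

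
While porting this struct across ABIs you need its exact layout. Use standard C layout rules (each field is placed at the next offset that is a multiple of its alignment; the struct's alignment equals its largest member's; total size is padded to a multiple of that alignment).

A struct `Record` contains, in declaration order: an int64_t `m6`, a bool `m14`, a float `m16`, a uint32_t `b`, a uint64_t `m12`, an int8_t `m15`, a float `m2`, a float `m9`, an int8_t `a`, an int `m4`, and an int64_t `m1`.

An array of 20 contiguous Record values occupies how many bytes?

1280

0..8  m6  (8B, 8-aligned)
8..9  m14  (1B, 1-aligned)
9..12  -- padding (3B)
12..16  m16  (4B, 4-aligned)
16..20  b  (4B, 4-aligned)
20..24  -- padding (4B)
24..32  m12  (8B, 8-aligned)
32..33  m15  (1B, 1-aligned)
33..36  -- padding (3B)
36..40  m2  (4B, 4-aligned)
40..44  m9  (4B, 4-aligned)
44..45  a  (1B, 1-aligned)
45..48  -- padding (3B)
48..52  m4  (4B, 4-aligned)
52..56  -- padding (4B)
56..64  m1  (8B, 8-aligned)
sizeof = 64, alignof = 8
array of 20: 20 × 64 = 1280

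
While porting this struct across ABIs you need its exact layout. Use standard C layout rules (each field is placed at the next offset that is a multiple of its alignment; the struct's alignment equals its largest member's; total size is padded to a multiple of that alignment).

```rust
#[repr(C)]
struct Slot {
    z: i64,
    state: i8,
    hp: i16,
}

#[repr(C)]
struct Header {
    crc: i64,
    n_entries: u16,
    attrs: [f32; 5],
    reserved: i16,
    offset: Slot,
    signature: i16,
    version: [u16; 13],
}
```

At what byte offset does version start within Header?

58

Slot: @0: z [8B, align 8] → 8; @8: state [1B, align 1] → 9; +1 pad (align 2); @10: hp [2B, align 2] → 12; +4 tail pad (align 8); size 16, align 8
@0: crc [8B, align 8] → 8
@8: n_entries [2B, align 2] → 10
+2 pad (align 4)
@12: attrs [20B, align 4] → 32
@32: reserved [2B, align 2] → 34
+6 pad (align 8)
@40: offset [16B, align 8] → 56
@56: signature [2B, align 2] → 58
@58: version [26B, align 2] → 84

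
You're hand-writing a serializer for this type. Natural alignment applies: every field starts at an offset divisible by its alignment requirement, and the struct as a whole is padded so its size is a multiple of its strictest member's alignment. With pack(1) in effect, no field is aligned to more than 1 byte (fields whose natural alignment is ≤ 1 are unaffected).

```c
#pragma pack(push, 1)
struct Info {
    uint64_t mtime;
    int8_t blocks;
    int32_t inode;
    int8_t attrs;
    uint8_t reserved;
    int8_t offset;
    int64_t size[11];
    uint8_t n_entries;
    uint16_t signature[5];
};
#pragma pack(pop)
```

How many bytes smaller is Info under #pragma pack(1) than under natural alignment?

natural layout:
  0..8  mtime  (8B, 8-aligned)
  8..9  blocks  (1B, 1-aligned)
  9..12  -- padding (3B)
  12..16  inode  (4B, 4-aligned)
  16..17  attrs  (1B, 1-aligned)
  17..18  reserved  (1B, 1-aligned)
  18..19  offset  (1B, 1-aligned)
  19..24  -- padding (5B)
  24..112  size  (88B, 8-aligned)
  112..113  n_entries  (1B, 1-aligned)
  113..114  -- padding (1B)
  114..124  signature  (10B, 2-aligned)
  124..128  -- tail padding (4B)
  sizeof = 128, alignof = 8
packed(1) layout:
  0..8  mtime  (8B, 1-aligned)
  8..9  blocks  (1B, 1-aligned)
  9..13  inode  (4B, 1-aligned)
  13..14  attrs  (1B, 1-aligned)
  14..15  reserved  (1B, 1-aligned)
  15..16  offset  (1B, 1-aligned)
  16..104  size  (88B, 1-aligned)
  104..105  n_entries  (1B, 1-aligned)
  105..115  signature  (10B, 1-aligned)
  sizeof = 115, alignof = 1
128 − 115 = 13

13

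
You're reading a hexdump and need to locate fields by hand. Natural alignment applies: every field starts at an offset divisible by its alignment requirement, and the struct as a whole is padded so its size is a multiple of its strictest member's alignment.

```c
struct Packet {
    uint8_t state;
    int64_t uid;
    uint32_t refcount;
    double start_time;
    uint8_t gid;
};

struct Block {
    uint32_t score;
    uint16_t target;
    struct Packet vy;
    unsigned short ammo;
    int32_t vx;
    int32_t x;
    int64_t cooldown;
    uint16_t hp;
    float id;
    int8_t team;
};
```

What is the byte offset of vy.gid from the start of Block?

Packet: 0..1  state  (1B, 1-aligned); 1..8  -- padding (7B); 8..16  uid  (8B, 8-aligned); 16..20  refcount  (4B, 4-aligned); 20..24  -- padding (4B); 24..32  start_time  (8B, 8-aligned); 32..33  gid  (1B, 1-aligned); 33..40  -- tail padding (7B); sizeof = 40, alignof = 8
0..4  score  (4B, 4-aligned)
4..6  target  (2B, 2-aligned)
6..8  -- padding (2B)
8..48  vy  (40B, 8-aligned)
within Packet: gid at 32
8 + 32 = 40

40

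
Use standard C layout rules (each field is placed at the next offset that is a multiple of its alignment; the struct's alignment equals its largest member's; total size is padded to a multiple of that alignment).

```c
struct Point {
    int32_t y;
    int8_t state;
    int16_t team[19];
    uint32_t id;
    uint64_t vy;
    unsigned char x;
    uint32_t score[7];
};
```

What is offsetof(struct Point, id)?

y at 0 (size 4, align 4) → ends 4
state at 4 (size 1, align 1) → ends 5
pad 1 to align 2 for team
team at 6 (size 38, align 2) → ends 44
id at 44 (size 4, align 4) → ends 48

44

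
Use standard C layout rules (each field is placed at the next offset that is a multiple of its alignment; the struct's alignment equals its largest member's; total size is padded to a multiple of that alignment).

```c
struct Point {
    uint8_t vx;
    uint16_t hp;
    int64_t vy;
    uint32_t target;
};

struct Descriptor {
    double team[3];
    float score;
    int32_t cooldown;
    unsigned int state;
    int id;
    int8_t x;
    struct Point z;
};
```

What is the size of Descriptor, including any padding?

72 bytes

Point: @0: vx [1B, align 1] → 1; +1 pad (align 2); @2: hp [2B, align 2] → 4; +4 pad (align 8); @8: vy [8B, align 8] → 16; @16: target [4B, align 4] → 20; +4 tail pad (align 8); size 24, align 8
@0: team [24B, align 8] → 24
@24: score [4B, align 4] → 28
@28: cooldown [4B, align 4] → 32
@32: state [4B, align 4] → 36
@36: id [4B, align 4] → 40
@40: x [1B, align 1] → 41
+7 pad (align 8)
@48: z [24B, align 8] → 72
size 72, align 8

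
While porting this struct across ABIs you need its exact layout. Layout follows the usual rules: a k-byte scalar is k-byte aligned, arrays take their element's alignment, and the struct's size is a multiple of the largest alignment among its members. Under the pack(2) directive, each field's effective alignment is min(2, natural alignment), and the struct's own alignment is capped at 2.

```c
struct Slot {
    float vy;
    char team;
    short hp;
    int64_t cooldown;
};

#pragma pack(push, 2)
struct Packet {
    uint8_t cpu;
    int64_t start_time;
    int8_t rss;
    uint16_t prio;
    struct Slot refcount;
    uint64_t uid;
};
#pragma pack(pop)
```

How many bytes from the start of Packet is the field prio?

Slot: vy at 0 (size 4, align 4) → ends 4; team at 4 (size 1, align 1) → ends 5; pad 1 to align 2 for hp; hp at 6 (size 2, align 2) → ends 8; cooldown at 8 (size 8, align 8) → ends 16; total 16 bytes, alignment 8
cpu at 0 (size 1, align 1) → ends 1
pad 1 to align 2 for start_time
start_time at 2 (size 8, align 2) → ends 10
rss at 10 (size 1, align 1) → ends 11
pad 1 to align 2 for prio
prio at 12 (size 2, align 2) → ends 14

12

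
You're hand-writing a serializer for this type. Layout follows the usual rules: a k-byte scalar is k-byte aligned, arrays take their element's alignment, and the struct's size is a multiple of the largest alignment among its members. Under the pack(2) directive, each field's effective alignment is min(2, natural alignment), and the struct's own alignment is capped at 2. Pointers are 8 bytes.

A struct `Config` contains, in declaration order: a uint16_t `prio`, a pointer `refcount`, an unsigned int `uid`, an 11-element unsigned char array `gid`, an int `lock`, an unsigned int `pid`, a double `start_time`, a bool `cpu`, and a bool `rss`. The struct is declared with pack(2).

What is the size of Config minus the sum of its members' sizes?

0..2  prio  (2B, 2-aligned)
2..10  refcount  (8B, 2-aligned)
10..14  uid  (4B, 2-aligned)
14..25  gid  (11B, 1-aligned)
25..26  -- padding (1B)
26..30  lock  (4B, 2-aligned)
30..34  pid  (4B, 2-aligned)
34..42  start_time  (8B, 2-aligned)
42..43  cpu  (1B, 1-aligned)
43..44  rss  (1B, 1-aligned)
sizeof = 44, alignof = 2
data bytes 43, size 44 → padding 1

1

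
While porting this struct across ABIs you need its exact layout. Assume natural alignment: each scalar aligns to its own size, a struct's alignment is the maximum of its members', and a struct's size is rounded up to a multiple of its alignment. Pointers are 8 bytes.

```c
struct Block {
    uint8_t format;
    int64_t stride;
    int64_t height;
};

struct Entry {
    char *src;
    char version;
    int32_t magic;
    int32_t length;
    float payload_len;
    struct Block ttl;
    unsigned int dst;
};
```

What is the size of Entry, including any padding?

56

Block: @0: format [1B, align 1] → 1; +7 pad (align 8); @8: stride [8B, align 8] → 16; @16: height [8B, align 8] → 24; size 24, align 8
@0: src [8B, align 8] → 8
@8: version [1B, align 1] → 9
+3 pad (align 4)
@12: magic [4B, align 4] → 16
@16: length [4B, align 4] → 20
@20: payload_len [4B, align 4] → 24
@24: ttl [24B, align 8] → 48
@48: dst [4B, align 4] → 52
+4 tail pad (align 8)
size 56, align 8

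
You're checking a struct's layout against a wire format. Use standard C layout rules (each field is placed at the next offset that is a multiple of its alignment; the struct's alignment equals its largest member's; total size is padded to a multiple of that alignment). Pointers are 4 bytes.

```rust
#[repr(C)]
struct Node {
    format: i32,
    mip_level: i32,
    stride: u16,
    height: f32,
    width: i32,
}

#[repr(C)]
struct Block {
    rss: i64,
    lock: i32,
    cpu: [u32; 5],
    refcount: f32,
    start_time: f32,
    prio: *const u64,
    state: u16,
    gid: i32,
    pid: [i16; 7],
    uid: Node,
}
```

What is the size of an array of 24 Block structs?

Node: format at 0 (size 4, align 4) → ends 4; mip_level at 4 (size 4, align 4) → ends 8; stride at 8 (size 2, align 2) → ends 10; pad 2 to align 4 for height; height at 12 (size 4, align 4) → ends 16; width at 16 (size 4, align 4) → ends 20; total 20 bytes, alignment 4
rss at 0 (size 8, align 8) → ends 8
lock at 8 (size 4, align 4) → ends 12
cpu at 12 (size 20, align 4) → ends 32
refcount at 32 (size 4, align 4) → ends 36
start_time at 36 (size 4, align 4) → ends 40
prio at 40 (size 4, align 4) → ends 44
state at 44 (size 2, align 2) → ends 46
pad 2 to align 4 for gid
gid at 48 (size 4, align 4) → ends 52
pid at 52 (size 14, align 2) → ends 66
pad 2 to align 4 for uid
uid at 68 (size 20, align 4) → ends 88
total 88 bytes, alignment 8
array of 24: 24 × 88 = 2112

2112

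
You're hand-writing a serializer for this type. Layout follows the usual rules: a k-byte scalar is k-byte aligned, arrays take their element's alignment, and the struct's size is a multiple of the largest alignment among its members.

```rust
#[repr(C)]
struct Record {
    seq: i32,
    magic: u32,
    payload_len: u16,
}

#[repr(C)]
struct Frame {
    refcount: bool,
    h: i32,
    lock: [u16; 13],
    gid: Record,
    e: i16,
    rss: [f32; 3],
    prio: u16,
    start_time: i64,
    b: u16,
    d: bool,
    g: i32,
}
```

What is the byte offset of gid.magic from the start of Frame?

40

Record: seq at 0 (size 4, align 4) → ends 4; magic at 4 (size 4, align 4) → ends 8; payload_len at 8 (size 2, align 2) → ends 10; tail pad 2 to reach multiple of 4; total 12 bytes, alignment 4
refcount at 0 (size 1, align 1) → ends 1
pad 3 to align 4 for h
h at 4 (size 4, align 4) → ends 8
lock at 8 (size 26, align 2) → ends 34
pad 2 to align 4 for gid
gid at 36 (size 12, align 4) → ends 48
within Record: magic at 4
36 + 4 = 40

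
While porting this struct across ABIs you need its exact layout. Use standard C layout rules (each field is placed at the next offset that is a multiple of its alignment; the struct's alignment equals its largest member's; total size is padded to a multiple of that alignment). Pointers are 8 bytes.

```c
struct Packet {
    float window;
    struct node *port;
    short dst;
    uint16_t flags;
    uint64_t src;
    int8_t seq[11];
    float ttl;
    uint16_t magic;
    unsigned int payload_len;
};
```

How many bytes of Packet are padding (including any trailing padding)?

window at 0 (size 4, align 4) → ends 4
pad 4 to align 8 for port
port at 8 (size 8, align 8) → ends 16
dst at 16 (size 2, align 2) → ends 18
flags at 18 (size 2, align 2) → ends 20
pad 4 to align 8 for src
src at 24 (size 8, align 8) → ends 32
seq at 32 (size 11, align 1) → ends 43
pad 1 to align 4 for ttl
ttl at 44 (size 4, align 4) → ends 48
magic at 48 (size 2, align 2) → ends 50
pad 2 to align 4 for payload_len
payload_len at 52 (size 4, align 4) → ends 56
total 56 bytes, alignment 8
data bytes 45, size 56 → padding 11

11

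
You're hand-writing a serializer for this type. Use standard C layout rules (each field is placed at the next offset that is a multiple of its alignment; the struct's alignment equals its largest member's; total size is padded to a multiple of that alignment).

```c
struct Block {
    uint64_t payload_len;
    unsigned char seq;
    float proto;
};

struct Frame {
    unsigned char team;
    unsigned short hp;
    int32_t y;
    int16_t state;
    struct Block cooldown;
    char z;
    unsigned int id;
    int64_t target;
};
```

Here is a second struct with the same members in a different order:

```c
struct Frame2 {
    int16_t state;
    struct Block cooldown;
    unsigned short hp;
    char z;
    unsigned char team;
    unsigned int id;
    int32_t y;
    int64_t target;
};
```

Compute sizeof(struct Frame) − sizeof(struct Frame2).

0

Block: payload_len at 0 (size 8, align 8) → ends 8; seq at 8 (size 1, align 1) → ends 9; pad 3 to align 4 for proto; proto at 12 (size 4, align 4) → ends 16; total 16 bytes, alignment 8
team at 0 (size 1, align 1) → ends 1
pad 1 to align 2 for hp
hp at 2 (size 2, align 2) → ends 4
y at 4 (size 4, align 4) → ends 8
state at 8 (size 2, align 2) → ends 10
pad 6 to align 8 for cooldown
cooldown at 16 (size 16, align 8) → ends 32
z at 32 (size 1, align 1) → ends 33
pad 3 to align 4 for id
id at 36 (size 4, align 4) → ends 40
target at 40 (size 8, align 8) → ends 48
total 48 bytes, alignment 8
— Frame2 —
state at 0 (size 2, align 2) → ends 2
pad 6 to align 8 for cooldown
cooldown at 8 (size 16, align 8) → ends 24
hp at 24 (size 2, align 2) → ends 26
z at 26 (size 1, align 1) → ends 27
team at 27 (size 1, align 1) → ends 28
id at 28 (size 4, align 4) → ends 32
y at 32 (size 4, align 4) → ends 36
pad 4 to align 8 for target
target at 40 (size 8, align 8) → ends 48
total 48 bytes, alignment 8
48 − 48 = 0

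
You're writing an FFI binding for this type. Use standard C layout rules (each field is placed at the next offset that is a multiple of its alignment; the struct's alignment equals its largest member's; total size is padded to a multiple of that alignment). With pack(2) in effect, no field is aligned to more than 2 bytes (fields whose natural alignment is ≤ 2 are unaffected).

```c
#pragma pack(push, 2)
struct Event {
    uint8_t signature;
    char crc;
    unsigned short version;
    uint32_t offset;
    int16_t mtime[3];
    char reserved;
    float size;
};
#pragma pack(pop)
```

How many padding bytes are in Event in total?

@0: signature [1B, align 1] → 1
@1: crc [1B, align 1] → 2
@2: version [2B, align 2] → 4
@4: offset [4B, align 2] → 8
@8: mtime [6B, align 2] → 14
@14: reserved [1B, align 1] → 15
+1 pad (align 2)
@16: size [4B, align 2] → 20
size 20, align 2
data bytes 19, size 20 → padding 1

1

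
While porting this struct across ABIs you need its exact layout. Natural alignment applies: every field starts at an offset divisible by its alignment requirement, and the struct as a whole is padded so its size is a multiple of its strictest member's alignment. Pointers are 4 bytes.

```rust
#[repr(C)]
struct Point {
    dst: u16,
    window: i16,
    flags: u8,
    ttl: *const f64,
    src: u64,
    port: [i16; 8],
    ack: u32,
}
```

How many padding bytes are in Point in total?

11

dst at 0 (size 2, align 2) → ends 2
window at 2 (size 2, align 2) → ends 4
flags at 4 (size 1, align 1) → ends 5
pad 3 to align 4 for ttl
ttl at 8 (size 4, align 4) → ends 12
pad 4 to align 8 for src
src at 16 (size 8, align 8) → ends 24
port at 24 (size 16, align 2) → ends 40
ack at 40 (size 4, align 4) → ends 44
tail pad 4 to reach multiple of 8
total 48 bytes, alignment 8
data bytes 37, size 48 → padding 11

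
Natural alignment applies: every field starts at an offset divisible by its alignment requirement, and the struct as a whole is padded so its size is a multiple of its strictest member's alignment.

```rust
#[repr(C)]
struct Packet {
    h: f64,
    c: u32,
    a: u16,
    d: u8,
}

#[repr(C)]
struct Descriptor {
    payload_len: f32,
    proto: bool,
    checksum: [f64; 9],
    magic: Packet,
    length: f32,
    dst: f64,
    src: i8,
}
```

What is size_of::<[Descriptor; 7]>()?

Packet: 0..8  h  (8B, 8-aligned); 8..12  c  (4B, 4-aligned); 12..14  a  (2B, 2-aligned); 14..15  d  (1B, 1-aligned); 15..16  -- tail padding (1B); sizeof = 16, alignof = 8
0..4  payload_len  (4B, 4-aligned)
4..5  proto  (1B, 1-aligned)
5..8  -- padding (3B)
8..80  checksum  (72B, 8-aligned)
80..96  magic  (16B, 8-aligned)
96..100  length  (4B, 4-aligned)
100..104  -- padding (4B)
104..112  dst  (8B, 8-aligned)
112..113  src  (1B, 1-aligned)
113..120  -- tail padding (7B)
sizeof = 120, alignof = 8
array of 7: 7 × 120 = 840

840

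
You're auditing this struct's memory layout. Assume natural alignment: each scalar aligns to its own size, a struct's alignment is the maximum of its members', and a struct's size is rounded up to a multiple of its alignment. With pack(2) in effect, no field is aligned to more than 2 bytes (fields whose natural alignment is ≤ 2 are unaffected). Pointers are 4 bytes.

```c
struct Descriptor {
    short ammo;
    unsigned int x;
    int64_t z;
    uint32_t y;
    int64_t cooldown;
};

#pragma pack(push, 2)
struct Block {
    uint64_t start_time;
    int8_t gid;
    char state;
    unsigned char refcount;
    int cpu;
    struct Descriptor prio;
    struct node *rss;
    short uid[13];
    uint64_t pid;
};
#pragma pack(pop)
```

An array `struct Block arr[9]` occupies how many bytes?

774

Descriptor: 0..2  ammo  (2B, 2-aligned); 2..4  -- padding (2B); 4..8  x  (4B, 4-aligned); 8..16  z  (8B, 8-aligned); 16..20  y  (4B, 4-aligned); 20..24  -- padding (4B); 24..32  cooldown  (8B, 8-aligned); sizeof = 32, alignof = 8
0..8  start_time  (8B, 2-aligned)
8..9  gid  (1B, 1-aligned)
9..10  state  (1B, 1-aligned)
10..11  refcount  (1B, 1-aligned)
11..12  -- padding (1B)
12..16  cpu  (4B, 2-aligned)
16..48  prio  (32B, 2-aligned)
48..52  rss  (4B, 2-aligned)
52..78  uid  (26B, 2-aligned)
78..86  pid  (8B, 2-aligned)
sizeof = 86, alignof = 2
array of 9: 9 × 86 = 774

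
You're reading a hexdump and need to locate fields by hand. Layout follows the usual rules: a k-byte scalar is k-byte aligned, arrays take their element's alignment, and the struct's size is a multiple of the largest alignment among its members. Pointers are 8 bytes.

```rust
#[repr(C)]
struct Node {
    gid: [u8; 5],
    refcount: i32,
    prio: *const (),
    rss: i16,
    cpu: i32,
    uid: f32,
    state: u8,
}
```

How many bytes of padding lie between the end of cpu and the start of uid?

0

0..5  gid  (5B, 1-aligned)
5..8  -- padding (3B)
8..12  refcount  (4B, 4-aligned)
12..16  -- padding (4B)
16..24  prio  (8B, 8-aligned)
24..26  rss  (2B, 2-aligned)
26..28  -- padding (2B)
28..32  cpu  (4B, 4-aligned)
32..36  uid  (4B, 4-aligned)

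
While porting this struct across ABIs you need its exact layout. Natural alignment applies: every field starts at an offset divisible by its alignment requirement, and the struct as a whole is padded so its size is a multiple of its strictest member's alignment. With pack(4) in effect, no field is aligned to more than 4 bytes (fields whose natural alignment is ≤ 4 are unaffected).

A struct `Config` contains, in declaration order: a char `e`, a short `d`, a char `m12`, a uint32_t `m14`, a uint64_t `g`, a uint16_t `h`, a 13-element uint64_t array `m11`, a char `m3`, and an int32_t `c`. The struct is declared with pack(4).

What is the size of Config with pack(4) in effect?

136

@0: e [1B, align 1] → 1
+1 pad (align 2)
@2: d [2B, align 2] → 4
@4: m12 [1B, align 1] → 5
+3 pad (align 4)
@8: m14 [4B, align 4] → 12
@12: g [8B, align 4] → 20
@20: h [2B, align 2] → 22
+2 pad (align 4)
@24: m11 [104B, align 4] → 128
@128: m3 [1B, align 1] → 129
+3 pad (align 4)
@132: c [4B, align 4] → 136
size 136, align 4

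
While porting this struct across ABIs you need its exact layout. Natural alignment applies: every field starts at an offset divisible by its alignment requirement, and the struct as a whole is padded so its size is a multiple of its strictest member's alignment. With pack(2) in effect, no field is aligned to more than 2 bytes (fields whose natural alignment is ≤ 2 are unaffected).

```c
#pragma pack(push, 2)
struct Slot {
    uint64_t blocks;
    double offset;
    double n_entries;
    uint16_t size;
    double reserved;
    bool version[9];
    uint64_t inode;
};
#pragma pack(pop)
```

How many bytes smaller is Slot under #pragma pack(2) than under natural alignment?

12

natural layout:
  @0: blocks [8B, align 8] → 8
  @8: offset [8B, align 8] → 16
  @16: n_entries [8B, align 8] → 24
  @24: size [2B, align 2] → 26
  +6 pad (align 8)
  @32: reserved [8B, align 8] → 40
  @40: version [9B, align 1] → 49
  +7 pad (align 8)
  @56: inode [8B, align 8] → 64
  size 64, align 8
packed(2) layout:
  @0: blocks [8B, align 2] → 8
  @8: offset [8B, align 2] → 16
  @16: n_entries [8B, align 2] → 24
  @24: size [2B, align 2] → 26
  @26: reserved [8B, align 2] → 34
  @34: version [9B, align 1] → 43
  +1 pad (align 2)
  @44: inode [8B, align 2] → 52
  size 52, align 2
64 − 52 = 12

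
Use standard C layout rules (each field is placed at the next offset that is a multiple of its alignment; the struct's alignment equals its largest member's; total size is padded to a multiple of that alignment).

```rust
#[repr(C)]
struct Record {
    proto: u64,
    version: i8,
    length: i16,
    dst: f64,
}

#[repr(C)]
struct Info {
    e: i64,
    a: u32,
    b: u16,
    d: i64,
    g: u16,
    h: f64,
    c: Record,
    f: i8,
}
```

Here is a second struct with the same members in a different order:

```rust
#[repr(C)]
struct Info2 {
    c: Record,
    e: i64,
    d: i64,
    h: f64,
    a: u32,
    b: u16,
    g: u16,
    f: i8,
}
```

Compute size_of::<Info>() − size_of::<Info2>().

8

Record: proto at 0 (size 8, align 8) → ends 8; version at 8 (size 1, align 1) → ends 9; pad 1 to align 2 for length; length at 10 (size 2, align 2) → ends 12; pad 4 to align 8 for dst; dst at 16 (size 8, align 8) → ends 24; total 24 bytes, alignment 8
e at 0 (size 8, align 8) → ends 8
a at 8 (size 4, align 4) → ends 12
b at 12 (size 2, align 2) → ends 14
pad 2 to align 8 for d
d at 16 (size 8, align 8) → ends 24
g at 24 (size 2, align 2) → ends 26
pad 6 to align 8 for h
h at 32 (size 8, align 8) → ends 40
c at 40 (size 24, align 8) → ends 64
f at 64 (size 1, align 1) → ends 65
tail pad 7 to reach multiple of 8
total 72 bytes, alignment 8
— Info2 —
c at 0 (size 24, align 8) → ends 24
e at 24 (size 8, align 8) → ends 32
d at 32 (size 8, align 8) → ends 40
h at 40 (size 8, align 8) → ends 48
a at 48 (size 4, align 4) → ends 52
b at 52 (size 2, align 2) → ends 54
g at 54 (size 2, align 2) → ends 56
f at 56 (size 1, align 1) → ends 57
tail pad 7 to reach multiple of 8
total 64 bytes, alignment 8
72 − 64 = 8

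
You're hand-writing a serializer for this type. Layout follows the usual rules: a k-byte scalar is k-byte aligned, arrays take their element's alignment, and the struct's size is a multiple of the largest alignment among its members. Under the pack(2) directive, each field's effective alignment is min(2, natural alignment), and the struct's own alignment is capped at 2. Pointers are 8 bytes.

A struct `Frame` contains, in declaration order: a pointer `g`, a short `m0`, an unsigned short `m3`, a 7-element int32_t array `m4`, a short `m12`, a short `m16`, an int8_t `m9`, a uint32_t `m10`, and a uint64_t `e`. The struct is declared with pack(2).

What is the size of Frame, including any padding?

@0: g [8B, align 2] → 8
@8: m0 [2B, align 2] → 10
@10: m3 [2B, align 2] → 12
@12: m4 [28B, align 2] → 40
@40: m12 [2B, align 2] → 42
@42: m16 [2B, align 2] → 44
@44: m9 [1B, align 1] → 45
+1 pad (align 2)
@46: m10 [4B, align 2] → 50
@50: e [8B, align 2] → 58
size 58, align 2

58 bytes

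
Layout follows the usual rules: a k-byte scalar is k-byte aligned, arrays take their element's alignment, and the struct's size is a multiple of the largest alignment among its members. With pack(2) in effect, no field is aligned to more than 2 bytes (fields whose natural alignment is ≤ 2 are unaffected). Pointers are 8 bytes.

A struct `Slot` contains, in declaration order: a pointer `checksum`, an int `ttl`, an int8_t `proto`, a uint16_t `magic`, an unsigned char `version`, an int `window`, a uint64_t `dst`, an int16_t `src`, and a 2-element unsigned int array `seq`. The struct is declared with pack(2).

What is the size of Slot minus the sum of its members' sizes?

2

@0: checksum [8B, align 2] → 8
@8: ttl [4B, align 2] → 12
@12: proto [1B, align 1] → 13
+1 pad (align 2)
@14: magic [2B, align 2] → 16
@16: version [1B, align 1] → 17
+1 pad (align 2)
@18: window [4B, align 2] → 22
@22: dst [8B, align 2] → 30
@30: src [2B, align 2] → 32
@32: seq [8B, align 2] → 40
size 40, align 2
data bytes 38, size 40 → padding 2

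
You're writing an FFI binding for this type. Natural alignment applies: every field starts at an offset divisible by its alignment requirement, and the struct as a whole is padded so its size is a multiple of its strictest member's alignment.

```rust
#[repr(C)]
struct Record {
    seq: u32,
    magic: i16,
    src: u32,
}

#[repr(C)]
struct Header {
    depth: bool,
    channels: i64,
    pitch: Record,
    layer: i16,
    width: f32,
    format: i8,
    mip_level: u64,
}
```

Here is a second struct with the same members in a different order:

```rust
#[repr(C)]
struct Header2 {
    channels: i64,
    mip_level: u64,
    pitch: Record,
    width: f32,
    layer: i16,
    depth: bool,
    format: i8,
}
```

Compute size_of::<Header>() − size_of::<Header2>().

Record: seq at 0 (size 4, align 4) → ends 4; magic at 4 (size 2, align 2) → ends 6; pad 2 to align 4 for src; src at 8 (size 4, align 4) → ends 12; total 12 bytes, alignment 4
depth at 0 (size 1, align 1) → ends 1
pad 7 to align 8 for channels
channels at 8 (size 8, align 8) → ends 16
pitch at 16 (size 12, align 4) → ends 28
layer at 28 (size 2, align 2) → ends 30
pad 2 to align 4 for width
width at 32 (size 4, align 4) → ends 36
format at 36 (size 1, align 1) → ends 37
pad 3 to align 8 for mip_level
mip_level at 40 (size 8, align 8) → ends 48
total 48 bytes, alignment 8
— Header2 —
channels at 0 (size 8, align 8) → ends 8
mip_level at 8 (size 8, align 8) → ends 16
pitch at 16 (size 12, align 4) → ends 28
width at 28 (size 4, align 4) → ends 32
layer at 32 (size 2, align 2) → ends 34
depth at 34 (size 1, align 1) → ends 35
format at 35 (size 1, align 1) → ends 36
tail pad 4 to reach multiple of 8
total 40 bytes, alignment 8
48 − 40 = 8

8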